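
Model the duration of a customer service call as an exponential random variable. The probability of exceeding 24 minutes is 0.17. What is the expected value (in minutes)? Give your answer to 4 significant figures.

13.54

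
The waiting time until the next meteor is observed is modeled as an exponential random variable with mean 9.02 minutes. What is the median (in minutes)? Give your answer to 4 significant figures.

6.252

The rate is λ = 1/9.02 = 0.110865 per minute.
Set 1 − e^(−λt) = 0.5, so t = −ln(0.5)/λ = 0.69315/0.110865 ≈ 6.25219 minutes.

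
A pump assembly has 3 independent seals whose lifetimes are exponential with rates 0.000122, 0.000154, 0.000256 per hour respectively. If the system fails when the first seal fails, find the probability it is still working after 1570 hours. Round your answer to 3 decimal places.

The time to first failure is exponential with rate Σλ = 0.000122 + 0.000154 + 0.000256 = 0.000532.
P(min > 1570) = e^(−0.000532·1570) = e^(−0.83524) ≈ 0.434.

0.434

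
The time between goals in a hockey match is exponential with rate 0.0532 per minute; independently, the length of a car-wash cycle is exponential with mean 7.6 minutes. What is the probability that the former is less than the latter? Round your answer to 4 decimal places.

0.2879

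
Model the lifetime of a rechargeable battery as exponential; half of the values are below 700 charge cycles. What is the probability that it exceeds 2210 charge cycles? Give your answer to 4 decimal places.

0.1121

For an exponential, median = ln(2)/λ, so λ = ln 2 / 700 = 0.00099021 per charge cycle.
P(X > 2210) = e^(−λ·2210) = e^(−2.1884) ≈ 0.1121.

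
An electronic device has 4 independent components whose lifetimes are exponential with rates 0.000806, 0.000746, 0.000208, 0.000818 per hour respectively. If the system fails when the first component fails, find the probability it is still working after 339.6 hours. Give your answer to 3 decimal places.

The time to first failure is exponential with rate Σλ = 0.000806 + 0.000746 + 0.000208 + 0.000818 = 0.002578.
P(min > 339.6) = e^(−0.002578·339.6) = e^(−0.87549) ≈ 0.417.

0.417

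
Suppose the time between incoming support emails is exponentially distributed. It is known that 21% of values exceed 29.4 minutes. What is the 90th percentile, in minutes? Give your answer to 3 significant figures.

43.4

e^(−λ·29.4) = 0.21 ⇒ λ = −ln(0.21)/29.4 = 0.0530833.
90th percentile: 1 − e^(−λt) = 0.9, t = −ln(0.1)/λ = 43.3769 minutes.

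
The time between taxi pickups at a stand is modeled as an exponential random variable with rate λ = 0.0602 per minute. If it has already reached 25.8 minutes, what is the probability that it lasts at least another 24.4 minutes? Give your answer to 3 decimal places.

0.230

The exponential is memoryless, so the remaining time is again Exp(λ): the condition X > 25.8 is irrelevant.
P(X > 24.4) = e^(−1.4689) ≈ 0.230.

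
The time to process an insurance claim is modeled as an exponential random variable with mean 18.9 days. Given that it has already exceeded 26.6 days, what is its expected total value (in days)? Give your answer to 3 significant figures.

45.5

The rate is λ = 1/18.9 = 0.0529101 per day.
By memorylessness, E[X | X > 26.6] = 26.6 + 1/λ = 26.6 + 18.9 = 45.5 days.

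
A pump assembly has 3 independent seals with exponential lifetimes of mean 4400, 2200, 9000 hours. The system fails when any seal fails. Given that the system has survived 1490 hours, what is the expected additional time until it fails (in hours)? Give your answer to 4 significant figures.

First-failure rate Σλ = 1/4400 + 1/2200 + 1/9000 = 0.000792929.
By memorylessness the expected residual is 1/Σλ = 1261.15 hours, regardless of the 1490 already elapsed.

1261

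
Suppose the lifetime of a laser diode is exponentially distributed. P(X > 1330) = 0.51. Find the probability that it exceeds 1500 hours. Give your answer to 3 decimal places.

e^(−λ·1330) = 0.51 ⇒ λ = −ln(0.51)/1330 = 0.000506274.
P(X > 1500) = e^(−0.000506274·1500) = e^(−0.75941) ≈ 0.468.

0.468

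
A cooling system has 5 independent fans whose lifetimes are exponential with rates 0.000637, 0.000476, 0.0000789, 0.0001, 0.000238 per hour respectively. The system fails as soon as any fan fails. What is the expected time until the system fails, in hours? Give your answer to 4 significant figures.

653.6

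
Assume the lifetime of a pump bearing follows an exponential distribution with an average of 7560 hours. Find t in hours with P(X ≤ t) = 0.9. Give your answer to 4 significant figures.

The rate is λ = 1/7560 = 0.000132275 per hour.
Set 1 − e^(−λt) = 0.9, so t = −ln(0.1)/λ = 2.3026/0.000132275 ≈ 17407.5 hours.

17410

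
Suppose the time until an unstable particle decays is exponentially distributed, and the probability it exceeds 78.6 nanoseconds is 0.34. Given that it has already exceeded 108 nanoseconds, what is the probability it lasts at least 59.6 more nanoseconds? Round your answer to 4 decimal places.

0.4413

From e^(−λ·78.6) = 0.34, λ = −ln(0.34)/78.6 = 0.0137253.
Memoryless: P(X > 108+59.6 | X > 108) = P(X > 59.6) = e^(−0.0137253·59.6) ≈ 0.4413.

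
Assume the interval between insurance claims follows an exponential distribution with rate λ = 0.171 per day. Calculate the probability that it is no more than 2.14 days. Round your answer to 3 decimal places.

P(X ≤ 2.14) = 1 − e^(−λ·2.14) = 1 − e^(−0.36594) ≈ 0.306.

0.306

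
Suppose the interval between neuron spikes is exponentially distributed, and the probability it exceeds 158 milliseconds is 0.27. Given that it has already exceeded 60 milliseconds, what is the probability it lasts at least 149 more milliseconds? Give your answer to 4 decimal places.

0.2909

From e^(−λ·158) = 0.27, λ = −ln(0.27)/158 = 0.00828692.
Memoryless: P(X > 60+149 | X > 60) = P(X > 149) = e^(−0.00828692·149) ≈ 0.2909.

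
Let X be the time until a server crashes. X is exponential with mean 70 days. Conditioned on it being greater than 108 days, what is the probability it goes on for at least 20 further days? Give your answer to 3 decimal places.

0.751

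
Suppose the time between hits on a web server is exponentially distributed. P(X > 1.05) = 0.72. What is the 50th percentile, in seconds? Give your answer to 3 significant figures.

e^(−λ·1.05) = 0.72 ⇒ λ = −ln(0.72)/1.05 = 0.312861.
50th percentile: 1 − e^(−λt) = 0.5, t = −ln(0.5)/λ = 2.21551 seconds.

2.22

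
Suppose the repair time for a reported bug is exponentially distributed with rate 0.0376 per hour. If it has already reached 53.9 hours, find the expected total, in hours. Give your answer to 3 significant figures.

By memorylessness, E[X | X > 53.9] = 53.9 + 1/λ = 53.9 + 26.5957 = 80.4957 hours.

80.5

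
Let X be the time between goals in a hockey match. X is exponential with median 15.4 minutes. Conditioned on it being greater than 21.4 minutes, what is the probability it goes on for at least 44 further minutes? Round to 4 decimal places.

0.1380

For an exponential, median = ln(2)/λ, so λ = ln 2 / 15.4 = 0.0450096 per minute.
By the memoryless property, P(X > 21.4+44 | X > 21.4) = P(X > 44).
P(X > 44) = e^(−1.9804) ≈ 0.1380.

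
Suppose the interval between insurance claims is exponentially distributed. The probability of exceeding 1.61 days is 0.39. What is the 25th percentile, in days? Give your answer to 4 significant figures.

0.4919

e^(−λ·1.61) = 0.39 ⇒ λ = −ln(0.39)/1.61 = 0.58485.
25th percentile: 1 − e^(−λt) = 0.25, t = −ln(0.75)/λ = 0.49189 days.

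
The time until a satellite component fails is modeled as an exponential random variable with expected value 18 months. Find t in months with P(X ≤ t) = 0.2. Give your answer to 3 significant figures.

The rate is λ = 1/18 = 0.0555556 per month.
Set 1 − e^(−λt) = 0.2, so t = −ln(0.8)/λ = 0.22314/0.0555556 ≈ 4.01658 months.

4.02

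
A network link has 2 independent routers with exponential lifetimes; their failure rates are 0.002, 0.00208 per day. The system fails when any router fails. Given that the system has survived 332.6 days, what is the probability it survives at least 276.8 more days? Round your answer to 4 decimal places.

0.3232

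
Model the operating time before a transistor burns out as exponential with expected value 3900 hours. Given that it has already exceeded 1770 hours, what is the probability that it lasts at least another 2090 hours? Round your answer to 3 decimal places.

The rate is λ = 1/3900 = 0.00025641 per hour.
The exponential is memoryless, so the remaining time is again Exp(λ): the condition X > 1770 is irrelevant.
P(X > 2090) = e^(−0.5359) ≈ 0.585.

0.585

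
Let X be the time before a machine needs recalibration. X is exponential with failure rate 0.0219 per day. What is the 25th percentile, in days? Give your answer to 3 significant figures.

13.1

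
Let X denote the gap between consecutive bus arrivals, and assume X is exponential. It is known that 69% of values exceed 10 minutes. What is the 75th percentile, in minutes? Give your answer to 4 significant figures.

e^(−λ·10) = 0.69 ⇒ λ = −ln(0.69)/10 = 0.0371064.
75th percentile: 1 − e^(−λt) = 0.75, t = −ln(0.25)/λ = 37.36 minutes.

37.36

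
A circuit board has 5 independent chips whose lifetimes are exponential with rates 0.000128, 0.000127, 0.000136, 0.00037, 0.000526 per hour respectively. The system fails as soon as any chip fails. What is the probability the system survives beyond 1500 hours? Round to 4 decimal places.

0.1451

The time to first failure is exponential with rate Σλ = 0.000128 + 0.000127 + 0.000136 + 0.00037 + 0.000526 = 0.001287.
P(min > 1500) = e^(−0.001287·1500) = e^(−1.9305) ≈ 0.1451.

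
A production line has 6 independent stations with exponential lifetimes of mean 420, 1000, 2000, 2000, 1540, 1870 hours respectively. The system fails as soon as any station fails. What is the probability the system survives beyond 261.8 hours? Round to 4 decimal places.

The first failure time is exponential with rate Σλ_i = 1/420 + 1/1000 + 1/2000 + 1/2000 + 1/1540 + 1/1870 = 0.00556506 per hour.
P(min > 261.8) = e^(−0.00556506·261.8) = e^(−1.4569) ≈ 0.2329.

0.2329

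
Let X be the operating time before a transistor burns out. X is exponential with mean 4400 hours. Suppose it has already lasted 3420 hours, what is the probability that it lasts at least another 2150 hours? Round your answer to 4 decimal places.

0.6135

The rate is λ = 1/4400 = 0.000227273 per hour.
P(X > s+t | X > s) = e^(−λ(s+t))/e^(−λs) = e^(−λt), independent of s = 3420.
P(X > 2150) = e^(−0.48864) ≈ 0.6135.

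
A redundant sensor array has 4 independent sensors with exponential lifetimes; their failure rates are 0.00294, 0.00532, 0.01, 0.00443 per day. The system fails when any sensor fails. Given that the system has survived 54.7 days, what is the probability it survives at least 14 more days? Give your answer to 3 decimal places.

Time to first failure ~ Exp(Σλ) with Σλ = 0.02269.
By memorylessness, P(T > 54.7+14 | T > 54.7) = P(T > 14) = e^(−0.02269·14) ≈ 0.728.

0.728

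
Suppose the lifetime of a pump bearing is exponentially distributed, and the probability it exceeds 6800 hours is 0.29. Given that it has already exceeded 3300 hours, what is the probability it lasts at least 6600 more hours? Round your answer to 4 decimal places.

0.3008

From e^(−λ·6800) = 0.29, λ = −ln(0.29)/6800 = 0.00018204.
Memoryless: P(X > 3300+6600 | X > 3300) = P(X > 6600) = e^(−0.00018204·6600) ≈ 0.3008.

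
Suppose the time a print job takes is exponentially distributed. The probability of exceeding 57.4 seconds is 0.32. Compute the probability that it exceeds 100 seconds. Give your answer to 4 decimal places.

e^(−λ·57.4) = 0.32 ⇒ λ = −ln(0.32)/57.4 = 0.0198508.
P(X > 100) = e^(−0.0198508·100) = e^(−1.9851) ≈ 0.1374.

0.1374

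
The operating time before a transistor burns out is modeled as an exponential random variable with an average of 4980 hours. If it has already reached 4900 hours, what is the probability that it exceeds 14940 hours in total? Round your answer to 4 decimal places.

0.1332

The rate is λ = 1/4980 = 0.000200803 per hour.
P(X > s+t | X > s) = e^(−λ(s+t))/e^(−λs) = e^(−λt), independent of s = 4900.
P(X > 10040) = e^(−2.0161) ≈ 0.1332.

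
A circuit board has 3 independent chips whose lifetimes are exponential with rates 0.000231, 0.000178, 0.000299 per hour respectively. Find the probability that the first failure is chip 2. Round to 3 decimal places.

0.251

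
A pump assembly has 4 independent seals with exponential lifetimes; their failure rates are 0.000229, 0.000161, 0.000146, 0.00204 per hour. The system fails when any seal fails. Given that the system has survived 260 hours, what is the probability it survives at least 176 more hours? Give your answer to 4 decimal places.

Time to first failure ~ Exp(Σλ) with Σλ = 0.002576.
By memorylessness, P(T > 260+176 | T > 260) = P(T > 176) = e^(−0.002576·176) ≈ 0.6355.

0.6355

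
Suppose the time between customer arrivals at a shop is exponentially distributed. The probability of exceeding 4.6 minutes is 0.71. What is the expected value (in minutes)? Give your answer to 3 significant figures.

13.4

e^(−λ·4.6) = 0.71 ⇒ λ = −ln(0.71)/4.6 = 0.0744544.
Mean = 1/λ = 13.431 minutes.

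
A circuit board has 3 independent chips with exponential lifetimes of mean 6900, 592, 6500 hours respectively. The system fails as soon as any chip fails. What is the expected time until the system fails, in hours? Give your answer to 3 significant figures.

The first failure time is exponential with rate Σλ_i = 1/6900 + 1/592 + 1/6500 = 0.00198796 per hour.
E[min] = 1/Σλ = 1/0.00198796 = 503.028 hours.

503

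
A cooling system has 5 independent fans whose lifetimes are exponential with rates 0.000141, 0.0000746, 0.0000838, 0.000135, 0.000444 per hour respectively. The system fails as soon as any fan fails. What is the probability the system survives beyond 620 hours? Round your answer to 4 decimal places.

0.5801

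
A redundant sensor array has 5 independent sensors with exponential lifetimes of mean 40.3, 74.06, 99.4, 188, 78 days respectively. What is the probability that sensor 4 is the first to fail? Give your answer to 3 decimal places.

Rates: λ_i = 1/mean_i → 0.0248139, 0.0135026, 0.0100604, 0.00531915, 0.0128205; Σλ = 0.0665165.
P(sensor 4 first) = λ_4/Σλ = 0.00531915/0.0665165 ≈ 0.080.

0.080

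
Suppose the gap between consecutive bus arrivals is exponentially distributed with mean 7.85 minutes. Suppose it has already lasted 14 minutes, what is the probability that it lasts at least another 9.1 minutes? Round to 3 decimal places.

The rate is λ = 1/7.85 = 0.127389 per minute.
By the memoryless property, P(X > 14+9.1 | X > 14) = P(X > 9.1).
P(X > 9.1) = e^(−1.1592) ≈ 0.314.

0.314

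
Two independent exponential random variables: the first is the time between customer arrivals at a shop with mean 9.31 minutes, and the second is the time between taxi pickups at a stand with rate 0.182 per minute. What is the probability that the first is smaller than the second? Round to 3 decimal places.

0.371

λ_1 = 1/9.31 = 0.107411, λ_2 = 0.182.
For independent exponentials, P(the first < the second) = λ_1/(λ_1+λ_2) = 0.107411/0.289411 ≈ 0.371.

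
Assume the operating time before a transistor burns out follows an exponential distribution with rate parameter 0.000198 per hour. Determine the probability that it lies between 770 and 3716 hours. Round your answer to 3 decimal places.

0.379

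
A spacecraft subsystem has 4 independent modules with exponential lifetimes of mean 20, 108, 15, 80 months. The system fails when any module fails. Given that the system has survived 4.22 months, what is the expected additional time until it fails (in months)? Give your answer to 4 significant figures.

7.224

First-failure rate Σλ = 1/20 + 1/108 + 1/15 + 1/80 = 0.138426.
By memorylessness the expected residual is 1/Σλ = 7.22408 months, regardless of the 4.22 already elapsed.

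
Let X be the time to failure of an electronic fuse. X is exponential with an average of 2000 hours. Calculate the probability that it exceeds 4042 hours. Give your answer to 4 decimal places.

0.1325

The rate is λ = 1/2000 = 0.0005 per hour.
P(X > 4042) = e^(−λ·4042) = e^(−2.021) ≈ 0.1325.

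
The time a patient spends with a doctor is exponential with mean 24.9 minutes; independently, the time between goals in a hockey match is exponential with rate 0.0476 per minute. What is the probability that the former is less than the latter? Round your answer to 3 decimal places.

0.458

λ_1 = 1/24.9 = 0.0401606, λ_2 = 0.0476.
For independent exponentials, P(the former < the latter) = λ_1/(λ_1+λ_2) = 0.0401606/0.0877606 ≈ 0.458.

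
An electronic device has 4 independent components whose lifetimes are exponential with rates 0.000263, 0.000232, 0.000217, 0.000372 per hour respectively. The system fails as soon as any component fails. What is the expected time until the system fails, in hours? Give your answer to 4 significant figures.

922.5

The time to first failure is exponential with rate Σλ = 0.000263 + 0.000232 + 0.000217 + 0.000372 = 0.001084.
E[min] = 1/Σλ = 1/0.001084 = 922.509 hours.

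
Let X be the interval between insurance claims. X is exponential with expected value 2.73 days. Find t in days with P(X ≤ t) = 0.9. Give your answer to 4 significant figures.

The rate is λ = 1/2.73 = 0.3663 per day.
Set 1 − e^(−λt) = 0.9, so t = −ln(0.1)/λ = 2.3026/0.3663 ≈ 6.28606 days.

6.286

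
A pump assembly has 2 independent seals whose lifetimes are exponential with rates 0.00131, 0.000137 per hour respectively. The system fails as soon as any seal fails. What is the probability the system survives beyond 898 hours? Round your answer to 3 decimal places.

0.273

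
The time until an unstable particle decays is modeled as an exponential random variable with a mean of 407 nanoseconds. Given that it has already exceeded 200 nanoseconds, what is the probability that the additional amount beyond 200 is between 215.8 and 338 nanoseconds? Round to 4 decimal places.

0.1526

The rate is λ = 1/407 = 0.002457 per nanosecond.
Memoryless: the residual past 200 is again Exp(λ).
P(215.8 < residual < 338) = e^(−λ·215.8) − e^(−λ·338) = 0.58847 − 0.43585 ≈ 0.1526.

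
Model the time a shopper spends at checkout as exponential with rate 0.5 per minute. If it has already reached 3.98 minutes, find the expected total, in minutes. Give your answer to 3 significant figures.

5.98

By memorylessness, E[X | X > 3.98] = 3.98 + 1/λ = 3.98 + 2 = 5.98 minutes.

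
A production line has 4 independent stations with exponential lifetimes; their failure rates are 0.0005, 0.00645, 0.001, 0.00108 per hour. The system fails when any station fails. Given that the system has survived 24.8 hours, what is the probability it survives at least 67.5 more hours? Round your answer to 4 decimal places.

0.5436

Time to first failure ~ Exp(Σλ) with Σλ = 0.00903.
By memorylessness, P(T > 24.8+67.5 | T > 24.8) = P(T > 67.5) = e^(−0.00903·67.5) ≈ 0.5436.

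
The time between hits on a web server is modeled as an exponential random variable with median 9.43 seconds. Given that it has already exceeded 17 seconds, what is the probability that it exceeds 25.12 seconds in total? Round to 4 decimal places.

For an exponential, median = ln(2)/λ, so λ = ln 2 / 9.43 = 0.0735045 per second.
The exponential is memoryless, so the remaining time is again Exp(λ): the condition X > 17 is irrelevant.
P(X > 8.12) = e^(−0.59686) ≈ 0.5505.

0.5505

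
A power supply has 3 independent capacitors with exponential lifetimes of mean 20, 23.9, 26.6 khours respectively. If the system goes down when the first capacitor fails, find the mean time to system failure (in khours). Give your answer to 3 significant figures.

7.73

The first failure time is exponential with rate Σλ_i = 1/20 + 1/23.9 + 1/26.6 = 0.129435 per khour.
E[min] = 1/Σλ = 1/0.129435 = 7.72589 khours.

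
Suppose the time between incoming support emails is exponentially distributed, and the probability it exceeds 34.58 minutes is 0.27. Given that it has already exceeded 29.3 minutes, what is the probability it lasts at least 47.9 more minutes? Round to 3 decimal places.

From e^(−λ·34.58) = 0.27, λ = −ln(0.27)/34.58 = 0.0378639.
Memoryless: P(X > 29.3+47.9 | X > 29.3) = P(X > 47.9) = e^(−0.0378639·47.9) ≈ 0.163.

0.163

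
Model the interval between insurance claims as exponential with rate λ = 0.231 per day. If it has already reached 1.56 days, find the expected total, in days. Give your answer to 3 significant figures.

By memorylessness, E[X | X > 1.56] = 1.56 + 1/λ = 1.56 + 4.329 = 5.889 days.

5.89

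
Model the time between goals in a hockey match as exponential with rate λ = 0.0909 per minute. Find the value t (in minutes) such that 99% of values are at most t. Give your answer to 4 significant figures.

Set 1 − e^(−λt) = 0.99, so t = −ln(0.01)/λ = 4.6052/0.0909 ≈ 50.6619 minutes.

50.66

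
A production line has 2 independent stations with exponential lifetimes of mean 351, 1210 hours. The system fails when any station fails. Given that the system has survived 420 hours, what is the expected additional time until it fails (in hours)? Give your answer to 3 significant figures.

272

First-failure rate Σλ = 1/351 + 1/1210 = 0.00367545.
By memorylessness the expected residual is 1/Σλ = 272.076 hours, regardless of the 420 already elapsed.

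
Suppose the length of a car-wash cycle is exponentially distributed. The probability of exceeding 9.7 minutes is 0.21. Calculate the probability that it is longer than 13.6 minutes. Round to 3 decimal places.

e^(−λ·9.7) = 0.21 ⇒ λ = −ln(0.21)/9.7 = 0.160892.
P(X > 13.6) = e^(−0.160892·13.6) = e^(−2.1881) ≈ 0.112.

0.112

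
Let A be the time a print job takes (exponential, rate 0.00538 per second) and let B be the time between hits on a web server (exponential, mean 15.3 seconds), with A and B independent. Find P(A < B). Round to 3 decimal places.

0.076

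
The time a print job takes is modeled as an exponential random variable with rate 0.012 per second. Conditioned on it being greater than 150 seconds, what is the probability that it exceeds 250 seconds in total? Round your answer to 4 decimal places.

The exponential is memoryless, so the remaining time is again Exp(λ): the condition X > 150 is irrelevant.
P(X > 100) = e^(−1.2) ≈ 0.3012.

0.3012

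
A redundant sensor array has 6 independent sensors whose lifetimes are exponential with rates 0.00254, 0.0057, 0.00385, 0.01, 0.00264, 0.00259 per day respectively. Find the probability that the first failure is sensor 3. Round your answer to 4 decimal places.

0.1409

The time to first failure is exponential with rate Σλ = 0.00254 + 0.0057 + 0.00385 + 0.01 + 0.00264 + 0.00259 = 0.02732.
P(sensor 3 first) = λ_3/Σλ = 0.00385/0.02732 ≈ 0.1409.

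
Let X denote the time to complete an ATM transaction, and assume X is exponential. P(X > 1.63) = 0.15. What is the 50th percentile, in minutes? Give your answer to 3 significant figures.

0.596

e^(−λ·1.63) = 0.15 ⇒ λ = −ln(0.15)/1.63 = 1.16388.
50th percentile: 1 − e^(−λt) = 0.5, t = −ln(0.5)/λ = 0.59555 minutes.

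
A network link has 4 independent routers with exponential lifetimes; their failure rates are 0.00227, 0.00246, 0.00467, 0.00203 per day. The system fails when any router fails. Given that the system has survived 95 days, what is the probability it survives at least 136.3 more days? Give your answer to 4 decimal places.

0.2106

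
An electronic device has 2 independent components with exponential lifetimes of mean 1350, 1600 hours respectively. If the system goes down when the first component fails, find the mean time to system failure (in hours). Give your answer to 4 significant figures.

The first failure time is exponential with rate Σλ_i = 1/1350 + 1/1600 = 0.00136574 per hour.
E[min] = 1/Σλ = 1/0.00136574 = 732.203 hours.

732.2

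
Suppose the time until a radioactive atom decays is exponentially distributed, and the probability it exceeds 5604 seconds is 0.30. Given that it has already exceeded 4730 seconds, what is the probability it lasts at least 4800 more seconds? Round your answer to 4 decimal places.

0.3566

From e^(−λ·5604) = 0.30, λ = −ln(0.30)/5604 = 0.000214842.
Memoryless: P(X > 4730+4800 | X > 4730) = P(X > 4800) = e^(−0.000214842·4800) ≈ 0.3566.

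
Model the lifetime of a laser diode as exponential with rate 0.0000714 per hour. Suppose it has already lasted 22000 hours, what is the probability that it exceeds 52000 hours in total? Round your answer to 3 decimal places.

P(X > s+t | X > s) = e^(−λ(s+t))/e^(−λs) = e^(−λt), independent of s = 22000.
P(X > 30000) = e^(−2.142) ≈ 0.117.

0.117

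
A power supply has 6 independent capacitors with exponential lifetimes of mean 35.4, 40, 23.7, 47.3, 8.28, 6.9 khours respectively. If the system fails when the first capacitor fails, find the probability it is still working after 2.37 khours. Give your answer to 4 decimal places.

The first failure time is exponential with rate Σλ_i = 1/35.4 + 1/40 + 1/23.7 + 1/47.3 + 1/8.28 + 1/6.9 = 0.382285 per khour.
P(min > 2.37) = e^(−0.382285·2.37) = e^(−0.90602) ≈ 0.4041.

0.4041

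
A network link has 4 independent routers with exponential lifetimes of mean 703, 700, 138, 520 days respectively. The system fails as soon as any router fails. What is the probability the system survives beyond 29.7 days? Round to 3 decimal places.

0.700

The first failure time is exponential with rate Σλ_i = 1/703 + 1/700 + 1/138 + 1/520 = 0.0120205 per day.
P(min > 29.7) = e^(−0.0120205·29.7) = e^(−0.35701) ≈ 0.700.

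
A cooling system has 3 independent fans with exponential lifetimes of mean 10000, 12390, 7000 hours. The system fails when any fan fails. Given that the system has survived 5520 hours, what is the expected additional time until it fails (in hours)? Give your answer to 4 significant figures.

First-failure rate Σλ = 1/10000 + 1/12390 + 1/7000 = 0.000323567.
By memorylessness the expected residual is 1/Σλ = 3090.55 hours, regardless of the 5520 already elapsed.

3091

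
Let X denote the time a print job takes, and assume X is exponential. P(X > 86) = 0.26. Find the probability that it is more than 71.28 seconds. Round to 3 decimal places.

e^(−λ·86) = 0.26 ⇒ λ = −ln(0.26)/86 = 0.0156636.
P(X > 71.28) = e^(−0.0156636·71.28) = e^(−1.1165) ≈ 0.327.

0.327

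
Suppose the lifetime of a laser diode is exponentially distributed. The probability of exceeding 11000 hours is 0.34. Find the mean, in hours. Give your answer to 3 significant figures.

e^(−λ·11000) = 0.34 ⇒ λ = −ln(0.34)/11000 = 0.0000980736.
Mean = 1/λ = 10196.4 hours.

10200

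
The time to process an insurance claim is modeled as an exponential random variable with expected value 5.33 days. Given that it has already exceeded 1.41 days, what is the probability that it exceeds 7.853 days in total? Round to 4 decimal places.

The rate is λ = 1/5.33 = 0.187617 per day.
By the memoryless property, P(X > 1.41+6.443 | X > 1.41) = P(X > 6.443).
P(X > 6.443) = e^(−1.2088) ≈ 0.2985.

0.2985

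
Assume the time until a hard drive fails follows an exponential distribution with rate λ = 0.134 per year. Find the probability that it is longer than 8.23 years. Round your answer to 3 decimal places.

P(X > 8.23) = e^(−λ·8.23) = e^(−1.1028) ≈ 0.332.

0.332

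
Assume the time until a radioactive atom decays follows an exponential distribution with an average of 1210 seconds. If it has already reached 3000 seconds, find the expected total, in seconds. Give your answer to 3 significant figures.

4210

The rate is λ = 1/1210 = 0.000826446 per second.
By memorylessness, E[X | X > 3000] = 3000 + 1/λ = 3000 + 1210 = 4210 seconds.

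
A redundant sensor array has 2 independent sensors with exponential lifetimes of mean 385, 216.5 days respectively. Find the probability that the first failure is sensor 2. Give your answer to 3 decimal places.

0.640

Rates: λ_i = 1/mean_i → 0.0025974, 0.00461894; Σλ = 0.00721634.
P(sensor 2 first) = λ_2/Σλ = 0.00461894/0.00721634 ≈ 0.640.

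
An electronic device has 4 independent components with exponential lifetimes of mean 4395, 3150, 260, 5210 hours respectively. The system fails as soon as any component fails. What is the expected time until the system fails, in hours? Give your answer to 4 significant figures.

218.2

The first failure time is exponential with rate Σλ_i = 1/4395 + 1/3150 + 1/260 + 1/5210 = 0.00458308 per hour.
E[min] = 1/Σλ = 1/0.00458308 = 218.194 hours.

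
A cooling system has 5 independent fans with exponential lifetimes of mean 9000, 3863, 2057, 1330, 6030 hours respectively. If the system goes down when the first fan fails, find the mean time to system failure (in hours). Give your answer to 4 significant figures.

563.7

The first failure time is exponential with rate Σλ_i = 1/9000 + 1/3863 + 1/2057 + 1/1330 + 1/6030 = 0.00177384 per hour.
E[min] = 1/Σλ = 1/0.00177384 = 563.749 hours.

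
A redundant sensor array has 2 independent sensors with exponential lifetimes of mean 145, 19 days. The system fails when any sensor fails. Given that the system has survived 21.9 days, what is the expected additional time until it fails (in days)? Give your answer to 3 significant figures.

16.8

First-failure rate Σλ = 1/145 + 1/19 = 0.0595281.
By memorylessness the expected residual is 1/Σλ = 16.7988 days, regardless of the 21.9 already elapsed.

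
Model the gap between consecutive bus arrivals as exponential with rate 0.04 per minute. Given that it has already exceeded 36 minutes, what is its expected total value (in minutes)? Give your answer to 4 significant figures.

61.00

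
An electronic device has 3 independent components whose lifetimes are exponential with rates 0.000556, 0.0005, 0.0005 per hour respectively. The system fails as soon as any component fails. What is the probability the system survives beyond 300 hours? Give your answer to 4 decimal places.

The time to first failure is exponential with rate Σλ = 0.000556 + 0.0005 + 0.0005 = 0.001556.
P(min > 300) = e^(−0.001556·300) = e^(−0.4668) ≈ 0.6270.

0.6270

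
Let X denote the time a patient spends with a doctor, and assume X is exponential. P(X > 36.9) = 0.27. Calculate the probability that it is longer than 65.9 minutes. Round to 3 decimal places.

e^(−λ·36.9) = 0.27 ⇒ λ = −ln(0.27)/36.9 = 0.0354833.
P(X > 65.9) = e^(−0.0354833·65.9) = e^(−2.3383) ≈ 0.096.

0.096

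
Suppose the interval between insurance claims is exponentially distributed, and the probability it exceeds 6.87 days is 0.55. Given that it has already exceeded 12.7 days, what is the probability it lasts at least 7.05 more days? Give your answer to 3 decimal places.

0.541

From e^(−λ·6.87) = 0.55, λ = −ln(0.55)/6.87 = 0.0870214.
Memoryless: P(X > 12.7+7.05 | X > 12.7) = P(X > 7.05) = e^(−0.0870214·7.05) ≈ 0.541.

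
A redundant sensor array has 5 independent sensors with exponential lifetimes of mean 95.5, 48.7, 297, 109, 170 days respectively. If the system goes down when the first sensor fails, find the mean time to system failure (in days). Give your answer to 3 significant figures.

The first failure time is exponential with rate Σλ_i = 1/95.5 + 1/48.7 + 1/297 + 1/109 + 1/170 = 0.0494288 per day.
E[min] = 1/Σλ = 1/0.0494288 = 20.2311 days.

20.2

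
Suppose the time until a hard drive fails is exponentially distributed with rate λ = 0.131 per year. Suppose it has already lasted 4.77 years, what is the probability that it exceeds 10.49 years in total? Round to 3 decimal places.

0.473

By the memoryless property, P(X > 4.77+5.72 | X > 4.77) = P(X > 5.72).
P(X > 5.72) = e^(−0.74932) ≈ 0.473.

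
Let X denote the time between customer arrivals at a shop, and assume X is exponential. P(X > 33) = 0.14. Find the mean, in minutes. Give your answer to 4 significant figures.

e^(−λ·33) = 0.14 ⇒ λ = −ln(0.14)/33 = 0.0595792.
Mean = 1/λ = 16.7844 minutes.

16.78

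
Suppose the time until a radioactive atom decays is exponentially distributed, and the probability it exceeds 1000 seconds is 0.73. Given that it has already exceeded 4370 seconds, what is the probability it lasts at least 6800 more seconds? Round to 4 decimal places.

From e^(−λ·1000) = 0.73, λ = −ln(0.73)/1000 = 0.000314711.
Memoryless: P(X > 4370+6800 | X > 4370) = P(X > 6800) = e^(−0.000314711·6800) ≈ 0.1177.

0.1177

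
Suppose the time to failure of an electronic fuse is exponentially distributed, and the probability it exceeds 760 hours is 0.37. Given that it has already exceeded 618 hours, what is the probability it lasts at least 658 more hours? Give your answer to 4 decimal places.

0.4228

From e^(−λ·760) = 0.37, λ = −ln(0.37)/760 = 0.00130823.
Memoryless: P(X > 618+658 | X > 618) = P(X > 658) = e^(−0.00130823·658) ≈ 0.4228.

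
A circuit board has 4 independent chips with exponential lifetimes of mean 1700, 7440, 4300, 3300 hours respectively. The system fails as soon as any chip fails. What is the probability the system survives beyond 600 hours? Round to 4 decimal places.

The first failure time is exponential with rate Σλ_i = 1/1700 + 1/7440 + 1/4300 + 1/3300 = 0.00125823 per hour.
P(min > 600) = e^(−0.00125823·600) = e^(−0.75494) ≈ 0.4700.

0.4700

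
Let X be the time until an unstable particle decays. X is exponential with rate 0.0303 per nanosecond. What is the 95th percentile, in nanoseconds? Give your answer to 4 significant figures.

Set 1 − e^(−λt) = 0.95, so t = −ln(0.05)/λ = 2.9957/0.0303 ≈ 98.8691 nanoseconds.

98.87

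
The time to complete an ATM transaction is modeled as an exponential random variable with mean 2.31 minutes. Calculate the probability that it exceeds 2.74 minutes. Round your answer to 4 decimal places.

The rate is λ = 1/2.31 = 0.4329 per minute.
P(X > 2.74) = e^(−λ·2.74) = e^(−1.1861) ≈ 0.3054.

0.3054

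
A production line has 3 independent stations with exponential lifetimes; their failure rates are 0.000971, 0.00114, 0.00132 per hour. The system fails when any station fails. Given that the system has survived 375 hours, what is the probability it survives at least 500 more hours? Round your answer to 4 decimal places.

Time to first failure ~ Exp(Σλ) with Σλ = 0.003431.
By memorylessness, P(T > 375+500 | T > 375) = P(T > 500) = e^(−0.003431·500) ≈ 0.1799.

0.1799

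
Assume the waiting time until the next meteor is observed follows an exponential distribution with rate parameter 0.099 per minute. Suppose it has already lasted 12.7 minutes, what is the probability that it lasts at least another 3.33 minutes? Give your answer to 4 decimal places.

0.7192

By the memoryless property, P(X > 12.7+3.33 | X > 12.7) = P(X > 3.33).
P(X > 3.33) = e^(−0.32967) ≈ 0.7192.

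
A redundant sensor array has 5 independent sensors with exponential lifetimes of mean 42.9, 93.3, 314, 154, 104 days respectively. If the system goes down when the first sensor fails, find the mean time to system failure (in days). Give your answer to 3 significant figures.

The first failure time is exponential with rate Σλ_i = 1/42.9 + 1/93.3 + 1/314 + 1/154 + 1/104 = 0.0533217 per day.
E[min] = 1/Σλ = 1/0.0533217 = 18.7541 days.

18.8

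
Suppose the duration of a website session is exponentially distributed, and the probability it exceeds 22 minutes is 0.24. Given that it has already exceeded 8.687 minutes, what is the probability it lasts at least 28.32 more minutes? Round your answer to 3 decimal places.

From e^(−λ·22) = 0.24, λ = −ln(0.24)/22 = 0.0648689.
Memoryless: P(X > 8.687+28.32 | X > 8.687) = P(X > 28.32) = e^(−0.0648689·28.32) ≈ 0.159.

0.159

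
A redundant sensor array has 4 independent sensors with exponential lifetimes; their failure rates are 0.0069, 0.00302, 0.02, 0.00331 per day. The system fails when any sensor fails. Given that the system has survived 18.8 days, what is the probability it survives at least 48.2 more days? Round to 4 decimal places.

0.2016

Time to first failure ~ Exp(Σλ) with Σλ = 0.03323.
By memorylessness, P(T > 18.8+48.2 | T > 18.8) = P(T > 48.2) = e^(−0.03323·48.2) ≈ 0.2016.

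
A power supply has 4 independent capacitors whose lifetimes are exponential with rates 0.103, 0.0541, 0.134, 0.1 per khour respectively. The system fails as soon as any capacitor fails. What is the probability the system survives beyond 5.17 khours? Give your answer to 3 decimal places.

0.132

The time to first failure is exponential with rate Σλ = 0.103 + 0.0541 + 0.134 + 0.1 = 0.3911.
P(min > 5.17) = e^(−0.3911·5.17) = e^(−2.022) ≈ 0.132.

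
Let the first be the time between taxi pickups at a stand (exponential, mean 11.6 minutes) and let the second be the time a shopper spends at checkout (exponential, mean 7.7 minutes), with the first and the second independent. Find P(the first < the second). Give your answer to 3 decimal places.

0.399

λ_1 = 1/11.6 = 0.0862069, λ_2 = 1/7.7 = 0.12987.
For independent exponentials, P(the first < the second) = λ_1/(λ_1+λ_2) = 0.0862069/0.216077 ≈ 0.399.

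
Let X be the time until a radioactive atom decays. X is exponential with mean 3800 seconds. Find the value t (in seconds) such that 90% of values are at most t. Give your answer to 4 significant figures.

The rate is λ = 1/3800 = 0.000263158 per second.
Set 1 − e^(−λt) = 0.9, so t = −ln(0.1)/λ = 2.3026/0.000263158 ≈ 8749.82 seconds.

8750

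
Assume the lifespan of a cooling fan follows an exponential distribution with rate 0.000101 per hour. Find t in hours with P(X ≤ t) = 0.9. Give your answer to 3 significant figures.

Set 1 − e^(−λt) = 0.9, so t = −ln(0.1)/λ = 2.3026/0.000101 ≈ 22797.9 hours.

22800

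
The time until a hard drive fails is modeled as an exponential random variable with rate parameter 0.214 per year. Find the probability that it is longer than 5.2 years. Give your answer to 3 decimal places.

0.329

P(X > 5.2) = e^(−λ·5.2) = e^(−1.1128) ≈ 0.329.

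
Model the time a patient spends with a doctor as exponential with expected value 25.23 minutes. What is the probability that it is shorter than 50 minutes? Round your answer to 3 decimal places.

The rate is λ = 1/25.23 = 0.0396354 per minute.
P(X ≤ 50) = 1 − e^(−λ·50) = 1 − e^(−1.9818) ≈ 0.862.

0.862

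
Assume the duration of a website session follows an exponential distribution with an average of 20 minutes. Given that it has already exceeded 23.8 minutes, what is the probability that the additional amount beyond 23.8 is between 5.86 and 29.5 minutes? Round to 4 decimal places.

0.5172

The rate is λ = 1/20 = 0.05 per minute.
Memoryless: the residual past 23.8 is again Exp(λ).
P(5.86 < residual < 29.5) = e^(−λ·5.86) − e^(−λ·29.5) = 0.74602 − 0.22878 ≈ 0.5172.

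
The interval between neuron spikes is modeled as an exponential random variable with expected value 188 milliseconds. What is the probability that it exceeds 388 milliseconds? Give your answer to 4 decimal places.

0.1270

The rate is λ = 1/188 = 0.00531915 per millisecond.
P(X > 388) = e^(−λ·388) = e^(−2.0638) ≈ 0.1270.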